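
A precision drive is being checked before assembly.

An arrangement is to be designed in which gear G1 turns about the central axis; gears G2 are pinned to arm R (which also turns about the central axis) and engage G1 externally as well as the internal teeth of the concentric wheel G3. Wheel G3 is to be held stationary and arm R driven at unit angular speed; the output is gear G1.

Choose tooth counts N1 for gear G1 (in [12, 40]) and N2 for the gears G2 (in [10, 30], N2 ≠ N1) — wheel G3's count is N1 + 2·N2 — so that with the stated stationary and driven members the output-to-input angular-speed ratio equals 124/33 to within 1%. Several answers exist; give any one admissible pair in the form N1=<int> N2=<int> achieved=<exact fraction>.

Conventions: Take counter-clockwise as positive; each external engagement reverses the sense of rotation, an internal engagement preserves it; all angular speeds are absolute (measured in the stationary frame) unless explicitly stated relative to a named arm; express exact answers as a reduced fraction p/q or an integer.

N1=33 N2=29 achieved=124/33

class = planetary set [ratio 124/33 wanted; Willis about the carrier]
Willis with ω_ring = 0: ω_sun/ω_arm = (N1+N3)/N1; set equal to 124/33  ⇒  N3/N1 = 124/33 − 1 = 91/33
N3 = N1 + 2·N2  ⇒  N2/N1 = (N3/N1 − 1)/2 = (91/33 − 1)/2 = 29/33
smallest multiple with N1 ≥ 12 and N2 ≥ 10: k = 1  ⇒  N1 = 1·33 = 33, N2 = 1·29 = 29 (N1 ≤ 40, N2 ≤ 30, N2 ≠ N1 ✓), N3 = 33 + 2·29 = 91
check: (N1+N3)/N1 with N1 = 33, N3 = 91 gives 124/33; |achieved − target| = 0 ≤ 31/825 ✓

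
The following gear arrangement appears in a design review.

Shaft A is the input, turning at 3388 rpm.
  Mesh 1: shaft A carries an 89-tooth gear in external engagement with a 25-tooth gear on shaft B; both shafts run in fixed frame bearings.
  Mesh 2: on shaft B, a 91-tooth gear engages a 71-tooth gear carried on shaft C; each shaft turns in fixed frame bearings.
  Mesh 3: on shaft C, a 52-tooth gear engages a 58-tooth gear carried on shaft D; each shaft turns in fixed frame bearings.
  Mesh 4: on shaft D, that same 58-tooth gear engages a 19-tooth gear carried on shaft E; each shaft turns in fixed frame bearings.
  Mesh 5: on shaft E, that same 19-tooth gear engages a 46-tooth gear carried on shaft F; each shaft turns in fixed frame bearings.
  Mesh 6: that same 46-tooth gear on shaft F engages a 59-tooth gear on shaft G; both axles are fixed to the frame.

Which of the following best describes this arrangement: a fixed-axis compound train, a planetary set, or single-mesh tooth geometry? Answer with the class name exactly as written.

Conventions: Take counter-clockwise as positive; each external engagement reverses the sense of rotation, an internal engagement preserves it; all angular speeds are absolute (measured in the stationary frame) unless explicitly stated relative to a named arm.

fixed-axis compound train

topology: fixed-axis compound train — 6 meshes, A→G
classification: fixed-axis compound train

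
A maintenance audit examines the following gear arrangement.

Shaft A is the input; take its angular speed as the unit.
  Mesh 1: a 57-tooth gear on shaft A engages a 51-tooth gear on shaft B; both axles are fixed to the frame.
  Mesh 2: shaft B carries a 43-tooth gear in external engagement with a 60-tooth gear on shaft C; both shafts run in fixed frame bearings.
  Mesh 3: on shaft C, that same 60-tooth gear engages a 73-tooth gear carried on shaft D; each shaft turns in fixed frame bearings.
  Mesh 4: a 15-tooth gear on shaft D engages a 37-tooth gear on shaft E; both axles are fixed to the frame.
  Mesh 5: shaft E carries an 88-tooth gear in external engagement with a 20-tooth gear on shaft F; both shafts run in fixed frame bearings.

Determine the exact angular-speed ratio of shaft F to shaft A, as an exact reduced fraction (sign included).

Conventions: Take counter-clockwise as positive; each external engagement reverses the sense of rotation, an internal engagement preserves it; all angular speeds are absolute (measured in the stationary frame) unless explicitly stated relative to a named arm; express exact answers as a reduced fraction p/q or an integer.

-53922/45917

class = fixed-axis compound train [5 meshes; 5 ratios multiply, 5 sense flips]
mesh 1 [57T→51T]: running ratio 19/17, sense −
mesh 2 [43T→60T]: running ratio 817/1020, sense +
mesh 3 [60T→73T]: running ratio 817/1241, sense −
mesh 4 [15T→37T]: running ratio 12255/45917, sense +
mesh 5 [88T→20T]: running ratio 53922/45917, sense −
ω_out/ω_in = -53922/45917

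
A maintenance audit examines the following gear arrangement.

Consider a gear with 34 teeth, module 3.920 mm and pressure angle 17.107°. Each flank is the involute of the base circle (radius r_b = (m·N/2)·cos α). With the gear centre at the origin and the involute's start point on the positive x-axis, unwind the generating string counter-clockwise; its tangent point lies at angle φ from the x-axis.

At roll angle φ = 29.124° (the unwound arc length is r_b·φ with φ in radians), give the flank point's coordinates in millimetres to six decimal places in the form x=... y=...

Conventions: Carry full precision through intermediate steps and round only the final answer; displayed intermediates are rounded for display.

x=71.396013 y=2.716961

single-mesh involute tooth geometry (34T wheel at module 3.920)
pitch radius r_p = m·N/2 = 3.920·34/2 = 66.640000
base radius r_b = r_p·cos α = 66.640000·cos 17.107° = 63.691652
roll angle φ = 29.124° = 0.50830969 rad
x = r_b·(cos φ + φ·sin φ) = 71.396013
y = r_b·(sin φ − φ·cos φ) = 2.716961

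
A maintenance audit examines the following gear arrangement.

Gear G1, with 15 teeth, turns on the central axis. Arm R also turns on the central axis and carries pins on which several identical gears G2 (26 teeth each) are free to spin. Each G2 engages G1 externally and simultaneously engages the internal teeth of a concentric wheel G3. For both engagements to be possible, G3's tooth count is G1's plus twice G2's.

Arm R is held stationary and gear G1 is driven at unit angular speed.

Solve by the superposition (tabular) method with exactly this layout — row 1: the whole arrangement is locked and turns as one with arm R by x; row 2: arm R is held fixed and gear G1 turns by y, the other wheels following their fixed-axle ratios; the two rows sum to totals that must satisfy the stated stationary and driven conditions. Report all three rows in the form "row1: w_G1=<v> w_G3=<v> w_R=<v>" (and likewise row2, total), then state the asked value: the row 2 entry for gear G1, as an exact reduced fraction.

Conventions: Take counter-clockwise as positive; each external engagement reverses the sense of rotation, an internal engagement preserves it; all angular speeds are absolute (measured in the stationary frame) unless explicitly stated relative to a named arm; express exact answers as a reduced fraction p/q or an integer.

class = planetary set [G3 = 15+2·26 = 67; Willis about the carrier]
superposition row 1 [locked train]: every member turns x
superposition row 2 [arm held]: sun y, ring −(15/67)·y, arm 0
boundary: total ω_arm = x = 0 and total ω_sun = x + y = 1  ⇒  y = 1, x = 0
row 2 ring = −(15/67)·1 = -15/67
totals (row 1 + row 2): sun 0 + 1 = 1, ring 0 + (-15/67) = -15/67, arm 0 + 0 = 0
asked cell (row2, sun) = 1

row1: w_G1=0 w_G3=0 w_R=0
row2: w_G1=1 w_G3=-15/67 w_R=0
total: w_G1=1 w_G3=-15/67 w_R=0
asked value: 1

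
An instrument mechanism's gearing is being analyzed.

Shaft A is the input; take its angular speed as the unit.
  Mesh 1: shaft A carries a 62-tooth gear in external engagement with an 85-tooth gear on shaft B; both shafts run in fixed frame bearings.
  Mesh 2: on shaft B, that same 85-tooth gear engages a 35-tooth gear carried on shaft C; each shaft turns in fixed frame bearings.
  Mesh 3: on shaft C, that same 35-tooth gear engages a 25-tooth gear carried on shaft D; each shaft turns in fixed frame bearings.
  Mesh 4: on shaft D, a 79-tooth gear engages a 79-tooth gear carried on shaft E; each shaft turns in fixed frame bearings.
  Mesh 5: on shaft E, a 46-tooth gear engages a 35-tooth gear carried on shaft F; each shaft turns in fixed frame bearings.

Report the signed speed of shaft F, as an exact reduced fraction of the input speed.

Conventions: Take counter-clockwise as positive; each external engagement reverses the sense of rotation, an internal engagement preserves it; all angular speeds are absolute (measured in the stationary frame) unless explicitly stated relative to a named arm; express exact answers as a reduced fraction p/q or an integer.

5-mesh fixed-axis compound train (all bearings frame-fixed)
mesh 1 [62T→85T]: |ω|/ω_in = 1×62/85 = 62/85, sense flips to −
mesh 2 [85T→35T]: |ω|/ω_in = (62/85)×85/35 = 62/35, sense flips to +
mesh 3 [35T→25T]: |ω|/ω_in = (62/35)×35/25 = 62/25, sense flips to −
mesh 4 [79T→79T]: |ω|/ω_in = (62/25)×79/79 = 62/25, sense flips to +
mesh 5 [46T→35T]: |ω|/ω_in = (62/25)×46/35 = 2852/875, sense flips to −
signed output speed (× input speed) = -2852/875

-2852/875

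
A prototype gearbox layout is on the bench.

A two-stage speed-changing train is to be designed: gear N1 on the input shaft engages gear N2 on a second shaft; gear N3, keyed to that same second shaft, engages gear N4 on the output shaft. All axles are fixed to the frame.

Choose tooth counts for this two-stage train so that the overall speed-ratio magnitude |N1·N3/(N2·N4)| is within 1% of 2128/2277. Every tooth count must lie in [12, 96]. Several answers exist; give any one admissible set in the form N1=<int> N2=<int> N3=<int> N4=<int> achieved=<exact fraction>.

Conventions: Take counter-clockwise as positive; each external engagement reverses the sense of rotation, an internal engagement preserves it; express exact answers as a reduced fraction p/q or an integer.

2-stage fixed-axis compound train for ratio 2128/2277
target = 2128/2277 in lowest terms: an exact hit needs N1·N3 = k·2128 and N2·N4 = k·2277 for one integer k, every count in [12, 96]; additionally prefer no 1:1 stage (N1 ≠ N2, N3 ≠ N4)
k = 1: N1·N3 = 2128 = 28·76, N2·N4 = 2277 = 33·69
achieved = 28·76/(33·69) = 2128/2277; |achieved − target| = 0 ≤ 532/56925 ✓

N1=28 N2=33 N3=76 N4=69 achieved=2128/2277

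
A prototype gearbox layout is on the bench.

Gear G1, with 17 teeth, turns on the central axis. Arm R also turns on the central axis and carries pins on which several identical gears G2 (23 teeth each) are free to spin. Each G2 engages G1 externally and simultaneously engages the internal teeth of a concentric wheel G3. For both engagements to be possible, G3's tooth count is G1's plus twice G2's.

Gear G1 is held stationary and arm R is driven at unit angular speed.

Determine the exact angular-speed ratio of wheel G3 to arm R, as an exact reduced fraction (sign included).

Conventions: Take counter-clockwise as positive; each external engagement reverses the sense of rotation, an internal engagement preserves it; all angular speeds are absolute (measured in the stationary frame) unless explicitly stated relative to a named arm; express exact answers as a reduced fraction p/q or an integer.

80/63

class = planetary set [G3 = 17+2·23 = 63; Willis about the carrier]
ring teeth: 17 + 2·23 = 63
17(ω_sun−ω_arm) = −63(ω_ring−ω_arm),  ω_sun = 0, ω_arm = 1
ω_ring = 1 − (17/63)(0−1) = 80/63
ω_out/ω_in = 80/63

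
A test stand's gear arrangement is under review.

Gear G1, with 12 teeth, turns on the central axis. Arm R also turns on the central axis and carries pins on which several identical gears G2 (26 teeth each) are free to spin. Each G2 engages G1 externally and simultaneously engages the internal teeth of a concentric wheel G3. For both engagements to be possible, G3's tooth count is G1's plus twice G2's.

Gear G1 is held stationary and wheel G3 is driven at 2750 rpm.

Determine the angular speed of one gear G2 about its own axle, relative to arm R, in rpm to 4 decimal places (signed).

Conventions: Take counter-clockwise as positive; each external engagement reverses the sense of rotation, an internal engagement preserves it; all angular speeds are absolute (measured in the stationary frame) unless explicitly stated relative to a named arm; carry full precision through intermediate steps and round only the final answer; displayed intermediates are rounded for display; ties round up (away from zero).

recognized (axles ride arm R): planetary set, 12/26/64 teeth
normalise by the input: solve with ω_ring = 1, then scale by 2750 rpm
ring teeth: 12 + 2·26 = 64
12(ω_sun−ω_arm) = −64(ω_ring−ω_arm),  ω_sun = 0, ω_ring = 1
12(0−ω_arm) = −64(1−ω_arm)  ⇒  76·ω_arm = 64  ⇒  ω_arm = 16/19
sun–planet mesh: 12·(0−16/19) = −26·(ω_p−ω_arm)  ⇒  ω_p−ω_arm = 96/247
scale: ω_p−ω_arm = 96/247 × 2750 rpm = +1068.8259 rpm

+1068.8259 rpm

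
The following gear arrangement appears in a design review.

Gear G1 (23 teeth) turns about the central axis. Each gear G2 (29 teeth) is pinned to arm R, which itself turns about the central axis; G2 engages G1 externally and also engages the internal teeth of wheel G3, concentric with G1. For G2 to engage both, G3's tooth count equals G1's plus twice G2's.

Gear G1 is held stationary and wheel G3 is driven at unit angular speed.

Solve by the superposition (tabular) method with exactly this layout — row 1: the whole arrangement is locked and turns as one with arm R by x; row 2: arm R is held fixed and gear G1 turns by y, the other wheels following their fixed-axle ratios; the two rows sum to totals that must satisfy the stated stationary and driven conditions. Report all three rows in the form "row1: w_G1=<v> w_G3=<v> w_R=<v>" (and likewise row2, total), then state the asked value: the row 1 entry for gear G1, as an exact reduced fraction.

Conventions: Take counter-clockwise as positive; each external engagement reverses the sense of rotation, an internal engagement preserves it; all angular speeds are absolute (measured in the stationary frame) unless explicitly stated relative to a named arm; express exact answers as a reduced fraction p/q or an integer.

recognized (axles ride arm R): planetary set, 23/29/81 teeth
superposition row 1 [locked train]: every member turns x
superposition row 2 [arm held]: sun y, ring −(23/81)·y, arm 0
boundary: total ω_sun = x + y = 0 and total ω_ring = x − (23/81)·y = 1  ⇒  y = -81/104, x = 81/104
row 2 ring = −(23/81)·(-81/104) = 23/104
totals (row 1 + row 2): sun 81/104 + (-81/104) = 0, ring 81/104 + 23/104 = 1, arm 81/104 + 0 = 81/104
asked cell (row1, sun) = 81/104

row1: w_G1=81/104 w_G3=81/104 w_R=81/104
row2: w_G1=-81/104 w_G3=23/104 w_R=0
total: w_G1=0 w_G3=1 w_R=81/104
asked value: 81/104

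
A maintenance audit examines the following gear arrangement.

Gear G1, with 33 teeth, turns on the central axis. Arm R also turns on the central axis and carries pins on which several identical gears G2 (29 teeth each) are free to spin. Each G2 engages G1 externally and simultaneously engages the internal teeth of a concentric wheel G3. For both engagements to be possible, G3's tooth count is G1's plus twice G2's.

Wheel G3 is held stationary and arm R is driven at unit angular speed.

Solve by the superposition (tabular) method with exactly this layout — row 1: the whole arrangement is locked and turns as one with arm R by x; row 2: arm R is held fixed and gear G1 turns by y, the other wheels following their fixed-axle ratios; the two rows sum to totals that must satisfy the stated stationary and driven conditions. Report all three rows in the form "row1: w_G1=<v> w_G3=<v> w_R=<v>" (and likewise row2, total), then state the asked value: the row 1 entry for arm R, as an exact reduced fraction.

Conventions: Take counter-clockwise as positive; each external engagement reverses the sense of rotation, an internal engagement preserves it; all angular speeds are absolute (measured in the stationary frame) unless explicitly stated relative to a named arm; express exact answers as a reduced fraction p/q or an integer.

row1: w_G1=1 w_G3=1 w_R=1
row2: w_G1=91/33 w_G3=-1 w_R=0
total: w_G1=124/33 w_G3=0 w_R=1
asked value: 1

recognized (axles ride arm R): planetary set, 33/29/91 teeth
superposition row 1 [locked train]: every member turns x
superposition row 2 [arm held]: sun y, ring −(33/91)·y, arm 0
boundary: total ω_ring = x − (33/91)·y = 0 and total ω_arm = x = 1  ⇒  y = 91/33, x = 1
row 2 ring = −(33/91)·91/33 = -1
totals (row 1 + row 2): sun 1 + 91/33 = 124/33, ring 1 + (-1) = 0, arm 1 + 0 = 1
asked cell (row1, arm) = 1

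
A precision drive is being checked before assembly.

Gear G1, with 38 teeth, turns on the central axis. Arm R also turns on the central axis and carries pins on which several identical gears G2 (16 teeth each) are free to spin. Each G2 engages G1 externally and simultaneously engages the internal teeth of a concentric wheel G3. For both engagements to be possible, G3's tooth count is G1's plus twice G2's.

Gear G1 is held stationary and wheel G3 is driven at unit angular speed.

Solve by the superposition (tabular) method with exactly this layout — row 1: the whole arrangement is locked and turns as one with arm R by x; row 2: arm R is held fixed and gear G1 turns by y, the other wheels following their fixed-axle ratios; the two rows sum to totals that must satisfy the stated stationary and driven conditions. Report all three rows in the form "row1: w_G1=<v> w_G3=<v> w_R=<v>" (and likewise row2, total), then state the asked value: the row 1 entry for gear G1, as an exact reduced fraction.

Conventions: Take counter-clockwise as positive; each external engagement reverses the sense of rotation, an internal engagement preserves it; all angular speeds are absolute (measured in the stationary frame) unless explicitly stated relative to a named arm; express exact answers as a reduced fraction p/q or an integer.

topology: planetary set — G1 38T / G2 16T / G3 70T, arm = carrier (Willis)
row 1: whole set turns with the arm by x
row 2: sun turns y, ring = −(38/70)·y, arm 0
boundary: total ω_sun = x + y = 0 and total ω_ring = x − (38/70)·y = 1  ⇒  y = -35/54, x = 35/54
row 2 ring = −(38/70)·(-35/54) = 19/54
totals (row 1 + row 2): sun 35/54 + (-35/54) = 0, ring 35/54 + 19/54 = 1, arm 35/54 + 0 = 35/54
asked cell (row1, sun) = 35/54

row1: w_G1=35/54 w_G3=35/54 w_R=35/54
row2: w_G1=-35/54 w_G3=19/54 w_R=0
total: w_G1=0 w_G3=1 w_R=35/54
asked value: 35/54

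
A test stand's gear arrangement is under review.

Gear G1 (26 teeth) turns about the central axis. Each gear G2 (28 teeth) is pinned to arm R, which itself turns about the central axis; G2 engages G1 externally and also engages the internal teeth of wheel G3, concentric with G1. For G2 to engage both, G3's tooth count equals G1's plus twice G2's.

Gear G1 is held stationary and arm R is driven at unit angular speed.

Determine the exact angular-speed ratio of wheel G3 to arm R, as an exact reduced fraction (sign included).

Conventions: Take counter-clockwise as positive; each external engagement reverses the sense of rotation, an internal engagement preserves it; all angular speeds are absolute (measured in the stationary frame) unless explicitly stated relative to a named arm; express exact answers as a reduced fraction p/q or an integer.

recognized (axles ride arm R): planetary set, 26/28/82 teeth
ring teeth: 26 + 2·28 = 82
26(ω_sun−ω_arm) = −82(ω_ring−ω_arm),  ω_sun = 0, ω_arm = 1
ω_ring = 1 − (26/82)(0−1) = 54/41
ω_out/ω_in = 54/41

54/41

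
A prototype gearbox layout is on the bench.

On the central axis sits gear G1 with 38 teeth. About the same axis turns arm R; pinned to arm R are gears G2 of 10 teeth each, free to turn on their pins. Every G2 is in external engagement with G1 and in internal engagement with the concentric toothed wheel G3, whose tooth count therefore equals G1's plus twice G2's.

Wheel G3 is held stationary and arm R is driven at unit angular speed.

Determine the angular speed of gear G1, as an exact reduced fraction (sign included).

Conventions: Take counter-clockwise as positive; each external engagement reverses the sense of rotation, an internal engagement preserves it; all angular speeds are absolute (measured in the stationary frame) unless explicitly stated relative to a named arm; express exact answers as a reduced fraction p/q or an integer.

48/19

topology: planetary set — G1 38T / G2 10T / G3 58T, arm = carrier (Willis)
ring teeth: 38 + 2·10 = 58
38(ω_sun−ω_arm) = −58(ω_ring−ω_arm),  ω_ring = 0, ω_arm = 1
ω_sun = 1 − (58/38)(0−1) = 48/19
exact speed ratio = 48/19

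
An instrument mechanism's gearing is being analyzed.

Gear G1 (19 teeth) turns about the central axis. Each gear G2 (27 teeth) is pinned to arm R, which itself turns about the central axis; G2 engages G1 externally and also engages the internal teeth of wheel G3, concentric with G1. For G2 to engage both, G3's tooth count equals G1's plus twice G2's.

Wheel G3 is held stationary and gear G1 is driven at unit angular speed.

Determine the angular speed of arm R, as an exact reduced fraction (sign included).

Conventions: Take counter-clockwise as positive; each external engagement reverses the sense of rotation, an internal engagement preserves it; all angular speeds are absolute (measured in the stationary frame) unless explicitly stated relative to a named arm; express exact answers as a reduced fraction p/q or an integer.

planetary set (19T centre, 27T on arm, 73T internal) — Willis relation
ring teeth: 19 + 2·27 = 73
19(ω_sun−ω_arm) = −73(ω_ring−ω_arm),  ω_ring = 0, ω_sun = 1
19(1−ω_arm) = −73(0−ω_arm)  ⇒  92·ω_arm = 19  ⇒  ω_arm = 19/92
exact speed ratio = 19/92

19/92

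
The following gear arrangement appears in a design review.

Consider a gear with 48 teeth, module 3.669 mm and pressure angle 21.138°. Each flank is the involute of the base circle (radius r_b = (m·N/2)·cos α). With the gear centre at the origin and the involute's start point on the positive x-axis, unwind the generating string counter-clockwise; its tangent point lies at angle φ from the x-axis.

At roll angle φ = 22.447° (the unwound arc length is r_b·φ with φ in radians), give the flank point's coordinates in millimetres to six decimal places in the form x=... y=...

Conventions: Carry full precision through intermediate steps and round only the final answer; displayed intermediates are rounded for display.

x=88.194336 y=1.621112

single-mesh involute tooth geometry (48T wheel at module 3.669)
pitch radius r_p = m·N/2 = 3.669·48/2 = 88.056000
base radius r_b = r_p·cos α = 88.056000·cos 21.138° = 82.131114
roll angle φ = 22.447° = 0.39177406 rad
x = r_b·(cos φ + φ·sin φ) = 88.194336
y = r_b·(sin φ − φ·cos φ) = 1.621112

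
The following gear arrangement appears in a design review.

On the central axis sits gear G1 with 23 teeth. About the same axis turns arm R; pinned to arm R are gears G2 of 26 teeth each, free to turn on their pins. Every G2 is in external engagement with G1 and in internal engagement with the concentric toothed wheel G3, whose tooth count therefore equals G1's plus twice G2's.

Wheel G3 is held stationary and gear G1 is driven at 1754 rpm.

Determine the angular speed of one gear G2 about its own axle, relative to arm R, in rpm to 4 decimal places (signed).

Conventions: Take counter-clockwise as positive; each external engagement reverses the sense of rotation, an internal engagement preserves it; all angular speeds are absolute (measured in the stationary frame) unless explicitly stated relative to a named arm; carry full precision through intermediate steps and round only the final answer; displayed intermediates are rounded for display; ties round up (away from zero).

planetary set (23T centre, 26T on arm, 75T internal) — Willis relation
normalise by the input: solve with ω_sun = 1, then scale by 1754 rpm
ring teeth: 23 + 2·26 = 75
23(ω_sun−ω_arm) = −75(ω_ring−ω_arm),  ω_ring = 0, ω_sun = 1
23(1−ω_arm) = −75(0−ω_arm)  ⇒  98·ω_arm = 23  ⇒  ω_arm = 23/98
sun–planet mesh: 23·(1−23/98) = −26·(ω_p−ω_arm)  ⇒  ω_p−ω_arm = -1725/2548
scale: ω_p−ω_arm = -1725/2548 × 1754 rpm = -1187.4608 rpm

-1187.4608 rpm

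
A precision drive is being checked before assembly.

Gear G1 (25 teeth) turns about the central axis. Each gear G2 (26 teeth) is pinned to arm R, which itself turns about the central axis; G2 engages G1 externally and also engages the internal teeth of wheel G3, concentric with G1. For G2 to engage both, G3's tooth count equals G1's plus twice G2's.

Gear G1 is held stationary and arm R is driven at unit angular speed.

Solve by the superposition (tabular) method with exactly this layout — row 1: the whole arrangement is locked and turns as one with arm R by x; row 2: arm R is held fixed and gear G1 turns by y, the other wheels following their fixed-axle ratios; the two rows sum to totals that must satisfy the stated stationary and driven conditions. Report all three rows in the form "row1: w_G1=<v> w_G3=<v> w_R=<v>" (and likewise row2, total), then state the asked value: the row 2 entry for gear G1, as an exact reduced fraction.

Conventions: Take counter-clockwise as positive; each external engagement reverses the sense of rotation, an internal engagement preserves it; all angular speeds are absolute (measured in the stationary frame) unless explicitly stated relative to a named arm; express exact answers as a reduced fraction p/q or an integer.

topology: planetary set — G1 25T / G2 26T / G3 77T, arm = carrier (Willis)
row 1 — lock + rotate with arm: ω_sun = ω_ring = ω_arm = x
row 2 (arm held, sun turns y): ω_ring = −(25/77)·y, ω_arm = 0
boundary: total ω_sun = x + y = 0 and total ω_arm = x = 1  ⇒  y = -1, x = 1
row 2 ring = −(25/77)·(-1) = 25/77
totals (row 1 + row 2): sun 1 + (-1) = 0, ring 1 + 25/77 = 102/77, arm 1 + 0 = 1
asked cell (row2, sun) = -1

row1: w_G1=1 w_G3=1 w_R=1
row2: w_G1=-1 w_G3=25/77 w_R=0
total: w_G1=0 w_G3=102/77 w_R=1
asked value: -1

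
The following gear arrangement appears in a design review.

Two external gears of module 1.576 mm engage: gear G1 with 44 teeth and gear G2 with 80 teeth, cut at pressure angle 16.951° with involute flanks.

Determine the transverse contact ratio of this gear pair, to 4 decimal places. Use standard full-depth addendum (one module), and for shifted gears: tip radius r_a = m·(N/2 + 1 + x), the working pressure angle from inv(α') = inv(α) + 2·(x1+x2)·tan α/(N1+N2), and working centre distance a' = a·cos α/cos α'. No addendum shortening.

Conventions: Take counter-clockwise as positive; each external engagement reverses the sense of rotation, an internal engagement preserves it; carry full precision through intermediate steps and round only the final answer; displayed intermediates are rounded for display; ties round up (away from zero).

1.9753

topology: single-mesh involute geometry — m = 1.576, 44T/80T pair
base radii: r_b1 = 33.165656, r_b2 = 60.301192
tip radii: r_a1 = 36.248000, r_a2 = 64.616000
no profile shift: α' = α, a' = a
action lengths: √(r_a1²−r_b1²) = 14.627262, √(r_a2²−r_b2²) = 23.216237
base pitch p_b = π·m·cos α = 4.736045
CR = (14.627262 + 23.216237 − 97.712000·sin 16.95100°)/4.736045 = 1.975319
contact ratio ≈ 1.9753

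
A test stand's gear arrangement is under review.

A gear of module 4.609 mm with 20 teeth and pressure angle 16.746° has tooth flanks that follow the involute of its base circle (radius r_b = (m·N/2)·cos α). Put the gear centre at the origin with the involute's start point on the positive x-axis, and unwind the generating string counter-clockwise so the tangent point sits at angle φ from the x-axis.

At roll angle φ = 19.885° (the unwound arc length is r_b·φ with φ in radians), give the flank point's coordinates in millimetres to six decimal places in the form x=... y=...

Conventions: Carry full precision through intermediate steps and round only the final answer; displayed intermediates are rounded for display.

x=46.713933 y=0.607623

class = single-mesh tooth geometry [base-circle involute, m = 4.609, 20T]
pitch radius r_p = m·N/2 = 4.609·20/2 = 46.090000
base radius r_b = r_p·cos α = 46.090000·cos 16.746° = 44.135391
roll angle φ = 19.885° = 0.34705872 rad
x = r_b·(cos φ + φ·sin φ) = 46.713933
y = r_b·(sin φ − φ·cos φ) = 0.607623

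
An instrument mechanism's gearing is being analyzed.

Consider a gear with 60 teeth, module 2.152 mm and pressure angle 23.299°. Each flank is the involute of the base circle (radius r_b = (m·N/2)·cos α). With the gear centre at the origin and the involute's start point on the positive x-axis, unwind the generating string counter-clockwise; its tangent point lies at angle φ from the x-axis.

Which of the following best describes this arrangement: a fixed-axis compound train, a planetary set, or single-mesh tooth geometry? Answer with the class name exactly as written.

single-mesh tooth geometry

topology: single-mesh involute geometry — m = 2.152, N = 60
classification: single-mesh tooth geometry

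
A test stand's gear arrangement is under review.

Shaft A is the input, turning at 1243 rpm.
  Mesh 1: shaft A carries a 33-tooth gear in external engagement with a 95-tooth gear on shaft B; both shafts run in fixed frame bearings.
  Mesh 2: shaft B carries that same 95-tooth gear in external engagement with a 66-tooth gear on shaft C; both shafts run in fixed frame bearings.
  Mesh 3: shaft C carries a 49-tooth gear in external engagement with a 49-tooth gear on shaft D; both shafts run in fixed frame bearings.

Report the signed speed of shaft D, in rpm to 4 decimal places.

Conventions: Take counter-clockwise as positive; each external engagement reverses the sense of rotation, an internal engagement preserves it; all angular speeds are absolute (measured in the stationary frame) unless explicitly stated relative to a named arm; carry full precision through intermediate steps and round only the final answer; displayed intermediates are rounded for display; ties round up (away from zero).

3-mesh fixed-axis compound train (all bearings frame-fixed)
mesh 1 [33T→95T]: ω = 1243.0000×33/95 = 431.7789 rpm, sense flips to −
mesh 2 [95T→66T]: ω = 431.7789×95/66 = 621.5000 rpm, sense flips to +
mesh 3 [49T→49T]: ω = 621.5000×49/49 = 621.5000 rpm, sense flips to −
signed output speed = -621.5000 rpm

-621.5000 rpm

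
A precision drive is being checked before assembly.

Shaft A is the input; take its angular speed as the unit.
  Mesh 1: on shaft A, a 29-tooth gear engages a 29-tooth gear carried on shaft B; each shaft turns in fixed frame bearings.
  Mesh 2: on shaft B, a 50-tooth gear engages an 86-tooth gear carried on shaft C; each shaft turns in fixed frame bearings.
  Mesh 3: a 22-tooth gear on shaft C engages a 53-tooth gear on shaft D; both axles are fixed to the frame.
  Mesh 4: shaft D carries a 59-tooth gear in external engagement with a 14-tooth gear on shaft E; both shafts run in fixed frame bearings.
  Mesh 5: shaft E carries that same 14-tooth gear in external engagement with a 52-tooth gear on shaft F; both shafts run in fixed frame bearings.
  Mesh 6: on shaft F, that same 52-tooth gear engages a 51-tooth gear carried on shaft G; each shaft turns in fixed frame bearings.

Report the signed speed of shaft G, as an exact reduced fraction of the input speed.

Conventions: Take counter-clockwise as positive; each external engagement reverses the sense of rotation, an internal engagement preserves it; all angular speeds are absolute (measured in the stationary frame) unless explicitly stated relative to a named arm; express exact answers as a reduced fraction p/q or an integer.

32450/116229

6-mesh fixed-axis compound train (all bearings frame-fixed)
mesh 1 [29T→29T]: |ω|/ω_in = 1×29/29 = 1, sense flips to −
mesh 2 [50T→86T]: |ω|/ω_in = 1×50/86 = 25/43, sense flips to +
mesh 3 [22T→53T]: |ω|/ω_in = (25/43)×22/53 = 550/2279, sense flips to −
mesh 4 [59T→14T]: |ω|/ω_in = (550/2279)×59/14 = 16225/15953, sense flips to +
mesh 5 [14T→52T]: |ω|/ω_in = (16225/15953)×14/52 = 16225/59254, sense flips to −
mesh 6 [52T→51T]: |ω|/ω_in = (16225/59254)×52/51 = 32450/116229, sense flips to +
signed output speed (× input speed) = 32450/116229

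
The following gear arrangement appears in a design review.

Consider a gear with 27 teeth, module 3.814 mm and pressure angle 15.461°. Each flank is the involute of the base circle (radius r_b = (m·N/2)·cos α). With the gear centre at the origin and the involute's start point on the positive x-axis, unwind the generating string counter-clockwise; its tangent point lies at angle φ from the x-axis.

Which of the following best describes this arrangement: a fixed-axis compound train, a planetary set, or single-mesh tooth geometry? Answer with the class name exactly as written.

topology: single-mesh involute geometry — m = 3.814, N = 27
classification: single-mesh tooth geometry

single-mesh tooth geometry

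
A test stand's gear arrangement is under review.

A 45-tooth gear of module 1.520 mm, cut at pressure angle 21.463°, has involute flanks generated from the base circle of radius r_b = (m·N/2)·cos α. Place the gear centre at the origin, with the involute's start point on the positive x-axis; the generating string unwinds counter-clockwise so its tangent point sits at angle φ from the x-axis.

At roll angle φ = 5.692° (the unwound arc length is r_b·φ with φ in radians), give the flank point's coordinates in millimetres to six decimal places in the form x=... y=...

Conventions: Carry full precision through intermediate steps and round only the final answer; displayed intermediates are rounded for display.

topology: single-mesh involute geometry — m = 1.520, N = 45
pitch radius r_p = m·N/2 = 1.520·45/2 = 34.200000
base radius r_b = r_p·cos α = 34.200000·cos 21.463° = 31.828369
roll angle φ = 5.692° = 0.09934414 rad
x = r_b·(cos φ + φ·sin φ) = 31.985042
y = r_b·(sin φ − φ·cos φ) = 0.010392

x=31.985042 y=0.010392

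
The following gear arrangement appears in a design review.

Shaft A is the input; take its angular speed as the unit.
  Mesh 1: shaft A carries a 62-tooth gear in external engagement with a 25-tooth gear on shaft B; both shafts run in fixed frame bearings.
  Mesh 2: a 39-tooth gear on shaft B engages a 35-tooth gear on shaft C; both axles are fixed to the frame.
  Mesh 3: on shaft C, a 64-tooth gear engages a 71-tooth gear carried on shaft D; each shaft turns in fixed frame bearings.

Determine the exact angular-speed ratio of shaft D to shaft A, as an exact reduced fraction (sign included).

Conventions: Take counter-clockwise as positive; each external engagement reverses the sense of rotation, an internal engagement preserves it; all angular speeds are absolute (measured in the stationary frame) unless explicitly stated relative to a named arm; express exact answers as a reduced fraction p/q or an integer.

class = fixed-axis compound train [3 meshes; 3 ratios multiply, 3 sense flips]
mesh 1 [62T→25T]: running ratio 62/25, sense −
mesh 2 [39T→35T]: running ratio 2418/875, sense +
mesh 3 [64T→71T]: running ratio 154752/62125, sense −
ω_out/ω_in = -154752/62125

-154752/62125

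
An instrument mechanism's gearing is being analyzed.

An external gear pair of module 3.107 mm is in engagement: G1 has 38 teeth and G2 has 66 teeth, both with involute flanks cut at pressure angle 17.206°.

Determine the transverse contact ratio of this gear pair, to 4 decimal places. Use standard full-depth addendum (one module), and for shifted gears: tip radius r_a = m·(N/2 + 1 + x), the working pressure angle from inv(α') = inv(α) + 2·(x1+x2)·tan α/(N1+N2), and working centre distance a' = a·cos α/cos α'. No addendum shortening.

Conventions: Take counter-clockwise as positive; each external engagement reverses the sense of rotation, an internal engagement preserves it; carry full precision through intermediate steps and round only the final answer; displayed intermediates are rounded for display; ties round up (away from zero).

1.9190

single-mesh involute tooth geometry (38T engaging 66T at module 3.107)
base radii: r_b1 = 56.391119, r_b2 = 97.942470
tip radii: r_a1 = 62.140000, r_a2 = 105.638000
no profile shift: α' = α, a' = a
action lengths: √(r_a1²−r_b1²) = 26.104047, √(r_a2²−r_b2²) = 39.581051
base pitch p_b = π·m·cos α = 9.324101
CR = (26.104047 + 39.581051 − 161.564000·sin 17.20600°)/9.324101 = 1.919023
contact ratio ≈ 1.9190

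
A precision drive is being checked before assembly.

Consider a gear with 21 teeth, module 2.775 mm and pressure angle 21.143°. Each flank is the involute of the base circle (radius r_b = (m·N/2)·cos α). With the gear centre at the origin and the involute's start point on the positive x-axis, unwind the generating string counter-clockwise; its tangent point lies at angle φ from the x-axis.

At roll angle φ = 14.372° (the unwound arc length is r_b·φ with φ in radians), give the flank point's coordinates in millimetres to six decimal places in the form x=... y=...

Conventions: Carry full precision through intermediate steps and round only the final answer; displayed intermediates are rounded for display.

x=28.017612 y=0.142074

single-mesh involute tooth geometry (21T wheel at module 2.775)
pitch radius r_p = m·N/2 = 2.775·21/2 = 29.137500
base radius r_b = r_p·cos α = 29.137500·cos 21.143° = 27.176054
roll angle φ = 14.372° = 0.25083872 rad
x = r_b·(cos φ + φ·sin φ) = 28.017612
y = r_b·(sin φ − φ·cos φ) = 0.142074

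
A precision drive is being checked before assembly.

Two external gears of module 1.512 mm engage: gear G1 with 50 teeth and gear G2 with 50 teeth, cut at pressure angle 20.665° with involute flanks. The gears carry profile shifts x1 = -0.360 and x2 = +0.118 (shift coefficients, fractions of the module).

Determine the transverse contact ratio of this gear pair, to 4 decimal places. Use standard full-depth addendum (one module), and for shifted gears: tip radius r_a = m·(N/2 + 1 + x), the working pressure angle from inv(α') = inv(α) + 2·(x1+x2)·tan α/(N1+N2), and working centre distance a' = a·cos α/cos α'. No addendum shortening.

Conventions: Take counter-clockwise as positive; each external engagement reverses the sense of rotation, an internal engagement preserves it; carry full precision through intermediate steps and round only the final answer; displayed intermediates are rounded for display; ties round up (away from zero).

class = single-mesh tooth geometry [involute pair 50T × 50T, m = 1.512]
base radii: r_b1 = 35.367940, r_b2 = 35.367940
tip radii: r_a1 = 38.767680, r_a2 = 39.490416
inv(α') = inv(20.665°) + 2·(-0.360+0.118)·tan α/(50+50) = 0.01467279  ⇒  α' = 19.89928°
a' = a·cos α / cos α' = 75.6000·cos 20.665°/cos 19.89928° = 75.227537
action lengths: √(r_a1²−r_b1²) = 15.875826, √(r_a2²−r_b2²) = 17.567066
base pitch p_b = π·m·cos α = 4.444466
CR = (15.875826 + 17.567066 − 75.227537·sin 19.89928°)/4.444466 = 1.763510
contact ratio ≈ 1.7635

1.7635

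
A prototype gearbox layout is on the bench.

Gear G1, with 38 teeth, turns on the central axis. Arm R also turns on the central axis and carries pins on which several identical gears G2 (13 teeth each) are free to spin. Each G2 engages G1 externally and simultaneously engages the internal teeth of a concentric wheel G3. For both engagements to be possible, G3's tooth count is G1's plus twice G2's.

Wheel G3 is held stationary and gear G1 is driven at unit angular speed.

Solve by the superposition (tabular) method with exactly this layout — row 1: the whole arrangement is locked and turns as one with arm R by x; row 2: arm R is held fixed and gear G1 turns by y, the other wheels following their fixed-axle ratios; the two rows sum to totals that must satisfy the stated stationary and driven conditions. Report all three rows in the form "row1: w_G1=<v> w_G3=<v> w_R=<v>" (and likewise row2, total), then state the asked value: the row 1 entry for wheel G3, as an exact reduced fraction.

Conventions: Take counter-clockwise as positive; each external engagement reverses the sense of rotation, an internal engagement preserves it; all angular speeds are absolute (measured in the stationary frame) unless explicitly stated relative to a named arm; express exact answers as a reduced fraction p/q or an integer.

topology: planetary set — G1 38T / G2 13T / G3 64T, arm = carrier (Willis)
row 1 (train locked, turned with arm): all members turn x
superposition row 2 [arm held]: sun y, ring −(38/64)·y, arm 0
boundary: total ω_ring = x − (38/64)·y = 0 and total ω_sun = x + y = 1  ⇒  y = 32/51, x = 19/51
row 2 ring = −(38/64)·32/51 = -19/51
totals (row 1 + row 2): sun 19/51 + 32/51 = 1, ring 19/51 + (-19/51) = 0, arm 19/51 + 0 = 19/51
asked cell (row1, ring) = 19/51

row1: w_G1=19/51 w_G3=19/51 w_R=19/51
row2: w_G1=32/51 w_G3=-19/51 w_R=0
total: w_G1=1 w_G3=0 w_R=19/51
asked value: 19/51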